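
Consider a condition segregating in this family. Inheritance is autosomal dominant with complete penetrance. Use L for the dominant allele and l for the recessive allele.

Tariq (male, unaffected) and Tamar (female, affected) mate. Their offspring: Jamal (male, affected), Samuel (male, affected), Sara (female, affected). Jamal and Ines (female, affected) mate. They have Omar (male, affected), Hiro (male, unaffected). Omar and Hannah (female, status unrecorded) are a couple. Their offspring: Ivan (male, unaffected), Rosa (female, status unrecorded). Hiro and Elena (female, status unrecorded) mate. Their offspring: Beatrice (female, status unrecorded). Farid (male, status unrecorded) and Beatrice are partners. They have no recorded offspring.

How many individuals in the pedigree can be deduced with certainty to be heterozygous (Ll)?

Obligate heterozygotes: Jamal is affected so carries L and received l from Tariq (ll), so Jamal is Ll; Samuel is affected so carries L and received l from Tariq (ll), so Samuel is Ll; Sara is affected so carries L and received l from Tariq (ll), so Sara is Ll; Ines is affected so carries L and passed l to Hiro (ll), so Ines is Ll; Omar is affected so carries L and passed l to Ivan (ll), so Omar is Ll.
Every other individual is either homozygous by phenotype or has at least one consistent homozygous assignment, so the count is 5.

5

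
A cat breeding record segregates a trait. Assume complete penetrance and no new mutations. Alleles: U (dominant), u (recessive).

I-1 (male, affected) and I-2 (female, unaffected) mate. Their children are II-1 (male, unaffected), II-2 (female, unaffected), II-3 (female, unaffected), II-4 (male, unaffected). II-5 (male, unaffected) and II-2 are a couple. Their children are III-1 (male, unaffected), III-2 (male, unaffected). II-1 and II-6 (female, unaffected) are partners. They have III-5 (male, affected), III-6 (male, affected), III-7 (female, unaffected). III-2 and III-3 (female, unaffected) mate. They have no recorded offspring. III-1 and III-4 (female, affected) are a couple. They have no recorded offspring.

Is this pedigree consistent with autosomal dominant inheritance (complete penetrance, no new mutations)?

No

Under autosomal dominant, III-5 (affected, male) cannot arise from II-1 (unaffected) × II-6 (unaffected).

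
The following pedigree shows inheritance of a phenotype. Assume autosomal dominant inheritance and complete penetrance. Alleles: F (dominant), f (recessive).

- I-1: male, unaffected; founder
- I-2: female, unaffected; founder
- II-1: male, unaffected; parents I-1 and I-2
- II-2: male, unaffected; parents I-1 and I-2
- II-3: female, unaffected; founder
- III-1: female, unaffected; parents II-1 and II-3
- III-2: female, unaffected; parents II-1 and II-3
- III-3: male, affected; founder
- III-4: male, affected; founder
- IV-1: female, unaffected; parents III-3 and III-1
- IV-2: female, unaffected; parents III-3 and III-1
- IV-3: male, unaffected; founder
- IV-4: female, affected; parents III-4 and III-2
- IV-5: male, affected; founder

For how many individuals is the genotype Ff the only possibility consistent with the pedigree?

2

Obligate heterozygotes: III-3 is affected so carries F and passed f to IV-1 (ff), so III-3 is Ff; IV-4 is affected so carries F and received f from III-2 (ff), so IV-4 is Ff.
Every other individual is either homozygous by phenotype or has at least one consistent homozygous assignment, so the count is 2.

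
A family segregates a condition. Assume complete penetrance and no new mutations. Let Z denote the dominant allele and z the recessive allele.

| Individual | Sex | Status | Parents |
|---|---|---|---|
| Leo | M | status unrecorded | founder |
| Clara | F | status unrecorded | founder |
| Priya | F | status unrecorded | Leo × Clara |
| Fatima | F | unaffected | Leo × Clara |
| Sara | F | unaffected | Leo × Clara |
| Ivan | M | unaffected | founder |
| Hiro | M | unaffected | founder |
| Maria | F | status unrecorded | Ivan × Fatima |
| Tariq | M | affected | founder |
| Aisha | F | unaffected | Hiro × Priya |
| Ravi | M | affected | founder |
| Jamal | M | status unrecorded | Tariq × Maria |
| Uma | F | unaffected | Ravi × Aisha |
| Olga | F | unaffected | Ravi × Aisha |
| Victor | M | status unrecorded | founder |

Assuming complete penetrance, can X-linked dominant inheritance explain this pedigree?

Under X-linked dominant, Uma (unaffected, female) cannot arise from Ravi (affected) × Aisha (unaffected).

No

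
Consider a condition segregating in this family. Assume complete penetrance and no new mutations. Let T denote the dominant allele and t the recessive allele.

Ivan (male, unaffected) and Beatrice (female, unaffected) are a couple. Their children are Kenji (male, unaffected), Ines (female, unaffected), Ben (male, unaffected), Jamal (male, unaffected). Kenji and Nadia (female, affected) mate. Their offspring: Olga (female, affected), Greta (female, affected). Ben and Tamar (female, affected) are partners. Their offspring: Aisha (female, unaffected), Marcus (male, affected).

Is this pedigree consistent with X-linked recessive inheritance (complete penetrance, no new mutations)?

No

Under X-linked recessive, Olga (affected, female) cannot arise from Kenji (unaffected) × Nadia (affected).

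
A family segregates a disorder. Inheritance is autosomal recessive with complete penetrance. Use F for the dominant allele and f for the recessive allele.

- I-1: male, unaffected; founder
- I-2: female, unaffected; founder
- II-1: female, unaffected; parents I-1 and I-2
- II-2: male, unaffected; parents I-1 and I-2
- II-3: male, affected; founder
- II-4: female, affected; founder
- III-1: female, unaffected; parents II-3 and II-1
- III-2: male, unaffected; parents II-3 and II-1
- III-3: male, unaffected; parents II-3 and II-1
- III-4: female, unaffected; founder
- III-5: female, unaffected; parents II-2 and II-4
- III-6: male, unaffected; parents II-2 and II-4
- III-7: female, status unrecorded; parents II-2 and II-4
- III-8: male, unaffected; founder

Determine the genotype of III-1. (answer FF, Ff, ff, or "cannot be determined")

Ff

From phenotype alone, III-1 is FF or Ff.
III-1 is unaffected so carries F and received f from II-3 (ff), so III-1 is Ff.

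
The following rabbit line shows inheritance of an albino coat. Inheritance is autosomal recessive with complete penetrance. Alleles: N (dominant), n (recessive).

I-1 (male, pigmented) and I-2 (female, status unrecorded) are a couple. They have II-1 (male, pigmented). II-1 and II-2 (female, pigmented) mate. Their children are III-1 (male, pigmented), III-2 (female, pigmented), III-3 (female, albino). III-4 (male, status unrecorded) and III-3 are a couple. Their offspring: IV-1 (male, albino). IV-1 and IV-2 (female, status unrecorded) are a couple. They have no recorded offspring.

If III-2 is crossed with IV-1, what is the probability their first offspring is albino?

II-1 is pigmented so carries N and passed n to III-3 (nn), so II-1 is Nn.
II-2 is pigmented so carries N and passed n to III-3 (nn), so II-2 is Nn.
III-2 is a pigmented offspring of II-1 (Nn) × II-2 (Nn), whose cross gives 1/4 NN : 1/2 Nn : 1/4 nn; conditioning on being pigmented, III-2 is NN with probability 1/3, Nn with probability 2/3.
IV-1 is albino, so IV-1 is nn.
Summing over parental genotype combinations, P(offspring is albino) = 2/3·1/2 = 1/3.

1/3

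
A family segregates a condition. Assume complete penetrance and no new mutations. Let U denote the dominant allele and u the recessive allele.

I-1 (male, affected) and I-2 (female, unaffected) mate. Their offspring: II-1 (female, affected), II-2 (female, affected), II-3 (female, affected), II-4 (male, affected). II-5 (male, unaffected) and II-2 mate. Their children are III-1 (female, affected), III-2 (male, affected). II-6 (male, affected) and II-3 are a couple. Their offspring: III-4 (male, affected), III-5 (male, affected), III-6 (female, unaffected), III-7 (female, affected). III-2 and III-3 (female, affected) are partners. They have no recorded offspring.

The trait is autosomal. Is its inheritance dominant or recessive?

II-6 and II-3 are both affected yet have an unaffected child III-6. Under a recessive model two affected parents are homozygous and every child would be affected, so the trait cannot be recessive.

dominant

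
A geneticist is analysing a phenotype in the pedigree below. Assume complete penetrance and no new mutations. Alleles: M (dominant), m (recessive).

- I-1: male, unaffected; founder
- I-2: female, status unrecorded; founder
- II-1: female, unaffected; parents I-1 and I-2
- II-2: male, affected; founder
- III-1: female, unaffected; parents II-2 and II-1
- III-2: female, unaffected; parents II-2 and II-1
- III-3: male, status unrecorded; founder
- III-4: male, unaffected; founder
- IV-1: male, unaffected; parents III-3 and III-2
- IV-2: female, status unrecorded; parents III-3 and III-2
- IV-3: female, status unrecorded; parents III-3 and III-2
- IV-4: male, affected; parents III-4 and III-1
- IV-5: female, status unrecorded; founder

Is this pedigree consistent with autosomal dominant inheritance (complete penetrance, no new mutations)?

No

Under autosomal dominant, IV-4 (affected, male) cannot arise from III-4 (unaffected) × III-1 (unaffected).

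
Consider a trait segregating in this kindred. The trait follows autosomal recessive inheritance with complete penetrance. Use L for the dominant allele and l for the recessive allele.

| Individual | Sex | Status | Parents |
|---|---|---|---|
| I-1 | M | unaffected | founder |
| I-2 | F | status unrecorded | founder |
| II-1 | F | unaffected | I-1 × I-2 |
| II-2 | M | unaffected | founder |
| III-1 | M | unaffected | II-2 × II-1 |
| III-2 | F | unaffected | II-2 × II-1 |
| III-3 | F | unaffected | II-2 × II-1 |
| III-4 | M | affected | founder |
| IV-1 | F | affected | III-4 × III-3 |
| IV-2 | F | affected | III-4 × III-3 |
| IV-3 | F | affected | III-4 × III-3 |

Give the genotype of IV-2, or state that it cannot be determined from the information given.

IV-2 is affected, so IV-2 is ll.

ll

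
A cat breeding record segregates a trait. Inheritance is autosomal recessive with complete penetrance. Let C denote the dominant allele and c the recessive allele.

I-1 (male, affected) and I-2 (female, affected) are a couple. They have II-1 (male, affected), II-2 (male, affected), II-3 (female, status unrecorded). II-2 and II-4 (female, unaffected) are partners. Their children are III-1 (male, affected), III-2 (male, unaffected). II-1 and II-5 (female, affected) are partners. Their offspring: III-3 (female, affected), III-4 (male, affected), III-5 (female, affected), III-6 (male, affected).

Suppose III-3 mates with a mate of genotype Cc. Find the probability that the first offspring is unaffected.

1/2

III-3 is affected, so III-3 is cc.
The cross gives 1/2 Cc : 1/2 cc, so P(offspring is unaffected) = 1/2.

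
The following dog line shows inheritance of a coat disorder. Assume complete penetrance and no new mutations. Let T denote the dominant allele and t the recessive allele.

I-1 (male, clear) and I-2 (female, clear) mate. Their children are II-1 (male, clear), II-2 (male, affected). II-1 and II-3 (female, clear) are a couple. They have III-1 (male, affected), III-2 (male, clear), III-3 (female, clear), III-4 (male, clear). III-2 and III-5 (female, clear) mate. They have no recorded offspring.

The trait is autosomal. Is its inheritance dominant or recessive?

I-1 and I-2 are both clear yet have an affected child II-2. Under dominance, an affected child requires at least one affected parent, so the trait cannot be dominant.

recessive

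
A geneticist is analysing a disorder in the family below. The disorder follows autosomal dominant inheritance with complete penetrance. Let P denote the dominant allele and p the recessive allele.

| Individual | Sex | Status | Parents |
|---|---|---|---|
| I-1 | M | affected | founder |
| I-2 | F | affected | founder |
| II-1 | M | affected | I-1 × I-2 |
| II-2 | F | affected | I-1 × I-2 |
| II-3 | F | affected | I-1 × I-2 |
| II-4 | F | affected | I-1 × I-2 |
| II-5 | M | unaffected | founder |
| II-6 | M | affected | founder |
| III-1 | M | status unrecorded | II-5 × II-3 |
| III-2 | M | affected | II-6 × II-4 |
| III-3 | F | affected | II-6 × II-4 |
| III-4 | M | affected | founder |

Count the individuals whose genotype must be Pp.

No individual's genotype is forced to Pp by the pedigree, so the count is 0.

0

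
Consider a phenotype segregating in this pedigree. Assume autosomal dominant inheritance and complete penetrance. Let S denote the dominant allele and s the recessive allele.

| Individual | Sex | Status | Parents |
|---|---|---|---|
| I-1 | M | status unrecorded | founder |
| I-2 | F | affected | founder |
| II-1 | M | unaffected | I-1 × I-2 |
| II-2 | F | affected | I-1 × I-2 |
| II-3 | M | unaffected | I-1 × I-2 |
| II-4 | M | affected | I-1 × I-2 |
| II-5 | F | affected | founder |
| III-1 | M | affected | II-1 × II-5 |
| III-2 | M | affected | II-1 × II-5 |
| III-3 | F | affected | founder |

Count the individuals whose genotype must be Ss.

Obligate heterozygotes: I-2 is affected so carries S and passed s to II-1 (ss), so I-2 is Ss; III-1 is affected so carries S and received s from II-1 (ss), so III-1 is Ss; III-2 is affected so carries S and received s from II-1 (ss), so III-2 is Ss.
Every other individual is either homozygous by phenotype or has at least one consistent homozygous assignment, so the count is 3.

3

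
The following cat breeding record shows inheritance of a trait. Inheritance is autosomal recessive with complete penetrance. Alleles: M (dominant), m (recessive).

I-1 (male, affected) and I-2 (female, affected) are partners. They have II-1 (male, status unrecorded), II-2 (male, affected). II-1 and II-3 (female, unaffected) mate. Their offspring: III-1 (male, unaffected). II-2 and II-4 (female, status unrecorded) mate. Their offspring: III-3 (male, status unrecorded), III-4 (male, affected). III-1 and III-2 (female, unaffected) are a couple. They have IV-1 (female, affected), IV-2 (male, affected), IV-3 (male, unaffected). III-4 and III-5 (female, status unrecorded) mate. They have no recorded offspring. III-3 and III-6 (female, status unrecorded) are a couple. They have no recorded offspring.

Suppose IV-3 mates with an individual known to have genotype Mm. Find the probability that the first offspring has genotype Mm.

1/2

III-1 is unaffected so carries M and received m from II-1 (mm), so III-1 is Mm.
III-2 is unaffected so carries M and passed m to IV-1 (mm), so III-2 is Mm.
IV-3 is an unaffected offspring of III-1 (Mm) × III-2 (Mm), whose cross gives 1/4 MM : 1/2 Mm : 1/4 mm; conditioning on being unaffected, IV-3 is MM with probability 1/3, Mm with probability 2/3.
Summing over parental genotype combinations, P(offspring has genotype Mm) = 1/3·1/2 + 2/3·1/2 = 1/2.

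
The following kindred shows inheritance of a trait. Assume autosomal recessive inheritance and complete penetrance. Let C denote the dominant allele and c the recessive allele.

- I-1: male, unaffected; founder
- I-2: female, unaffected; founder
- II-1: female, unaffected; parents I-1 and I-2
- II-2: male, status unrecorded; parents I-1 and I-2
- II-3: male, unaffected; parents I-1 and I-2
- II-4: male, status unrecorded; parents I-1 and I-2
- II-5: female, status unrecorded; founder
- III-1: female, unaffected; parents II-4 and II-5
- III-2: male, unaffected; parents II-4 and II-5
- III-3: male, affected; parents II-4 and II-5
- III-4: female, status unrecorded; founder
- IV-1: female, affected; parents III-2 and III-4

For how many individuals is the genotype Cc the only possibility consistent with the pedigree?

1

Obligate heterozygotes: III-2 is unaffected so carries C and passed c to IV-1 (cc), so III-2 is Cc.
Every other individual is either homozygous by phenotype or has at least one consistent homozygous assignment, so the count is 1.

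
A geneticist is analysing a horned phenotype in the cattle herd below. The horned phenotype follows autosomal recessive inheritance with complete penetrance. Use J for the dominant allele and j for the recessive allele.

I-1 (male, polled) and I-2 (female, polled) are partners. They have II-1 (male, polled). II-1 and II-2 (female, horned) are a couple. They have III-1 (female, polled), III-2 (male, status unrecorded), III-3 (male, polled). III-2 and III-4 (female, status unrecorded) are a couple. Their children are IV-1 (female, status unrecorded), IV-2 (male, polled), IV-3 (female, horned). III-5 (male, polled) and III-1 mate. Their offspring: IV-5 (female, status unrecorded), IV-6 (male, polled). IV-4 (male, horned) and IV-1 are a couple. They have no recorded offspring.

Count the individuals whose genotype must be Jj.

2

Obligate heterozygotes: III-1 is polled so carries J and received j from II-2 (jj), so III-1 is Jj; III-3 is polled so carries J and received j from II-2 (jj), so III-3 is Jj.
Every other individual is either homozygous by phenotype or has at least one consistent homozygous assignment, so the count is 2.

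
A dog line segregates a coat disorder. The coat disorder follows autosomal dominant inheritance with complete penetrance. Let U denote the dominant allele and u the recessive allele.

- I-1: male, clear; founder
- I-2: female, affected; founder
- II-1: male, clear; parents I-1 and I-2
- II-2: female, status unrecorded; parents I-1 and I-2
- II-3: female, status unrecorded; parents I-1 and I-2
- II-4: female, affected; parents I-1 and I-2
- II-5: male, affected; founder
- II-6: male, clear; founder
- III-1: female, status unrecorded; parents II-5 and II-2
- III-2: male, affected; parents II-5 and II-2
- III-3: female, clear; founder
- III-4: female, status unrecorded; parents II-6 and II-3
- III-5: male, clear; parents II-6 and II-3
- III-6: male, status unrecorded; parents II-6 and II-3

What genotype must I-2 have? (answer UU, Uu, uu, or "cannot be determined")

From phenotype alone, I-2 is UU or Uu.
I-2 is affected so carries U and passed u to II-1 (uu), so I-2 is Uu.

Uu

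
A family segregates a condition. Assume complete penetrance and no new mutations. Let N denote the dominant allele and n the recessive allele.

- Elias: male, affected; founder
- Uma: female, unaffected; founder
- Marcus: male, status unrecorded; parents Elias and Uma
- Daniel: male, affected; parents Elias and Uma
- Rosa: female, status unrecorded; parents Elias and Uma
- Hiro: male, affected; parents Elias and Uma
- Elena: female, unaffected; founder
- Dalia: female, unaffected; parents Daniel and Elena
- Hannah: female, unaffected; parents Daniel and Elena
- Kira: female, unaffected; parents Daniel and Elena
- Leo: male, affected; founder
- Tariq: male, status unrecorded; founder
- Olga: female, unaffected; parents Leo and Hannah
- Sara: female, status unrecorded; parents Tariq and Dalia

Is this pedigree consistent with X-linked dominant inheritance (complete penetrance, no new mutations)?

No

Under X-linked dominant, Daniel (affected, male) cannot arise from Elias (affected) × Uma (unaffected).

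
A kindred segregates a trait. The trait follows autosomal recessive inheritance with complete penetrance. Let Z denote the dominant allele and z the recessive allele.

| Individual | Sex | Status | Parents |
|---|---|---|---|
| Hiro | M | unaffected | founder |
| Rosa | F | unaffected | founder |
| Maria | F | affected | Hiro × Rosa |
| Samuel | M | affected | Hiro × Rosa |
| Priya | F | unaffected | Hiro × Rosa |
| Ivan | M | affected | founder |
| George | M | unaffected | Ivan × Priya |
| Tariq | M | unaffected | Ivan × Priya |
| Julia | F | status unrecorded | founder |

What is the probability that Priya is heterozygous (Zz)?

Hiro is unaffected so carries Z and passed z to Maria (zz), so Hiro is Zz.
Rosa is unaffected so carries Z and passed z to Maria (zz), so Rosa is Zz.
Their cross gives offspring ratios 1/4 ZZ : 1/2 Zz : 1/4 zz. Conditioning on Priya being unaffected, P(Zz) = 1/2 / 3/4 = 2/3 before taking Priya's own offspring into account.
Ivan is affected, so Ivan is zz.
Now use Priya's offspring. Probability of each recorded status — unaffected son George: 1/2 if Priya is Zz, 1 if ZZ; unaffected son Tariq: 1/2 if Priya is Zz, 1 if ZZ.
Bayes: P(Zz) = 2/3·1/4 / (2/3·1/4 + 1/3·1) = 1/3.

1/3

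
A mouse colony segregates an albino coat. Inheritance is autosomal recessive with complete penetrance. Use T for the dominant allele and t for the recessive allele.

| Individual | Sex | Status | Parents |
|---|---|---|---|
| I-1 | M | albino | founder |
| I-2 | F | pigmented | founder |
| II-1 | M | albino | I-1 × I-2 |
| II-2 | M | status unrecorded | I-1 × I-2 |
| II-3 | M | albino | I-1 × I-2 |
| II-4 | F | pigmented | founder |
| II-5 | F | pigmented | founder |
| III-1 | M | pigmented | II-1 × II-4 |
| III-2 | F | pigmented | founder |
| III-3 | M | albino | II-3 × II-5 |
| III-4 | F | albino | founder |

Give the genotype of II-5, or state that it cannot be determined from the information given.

Tt

From phenotype alone, II-5 is TT or Tt.
II-5 is pigmented so carries T and passed t to III-3 (tt), so II-5 is Tt.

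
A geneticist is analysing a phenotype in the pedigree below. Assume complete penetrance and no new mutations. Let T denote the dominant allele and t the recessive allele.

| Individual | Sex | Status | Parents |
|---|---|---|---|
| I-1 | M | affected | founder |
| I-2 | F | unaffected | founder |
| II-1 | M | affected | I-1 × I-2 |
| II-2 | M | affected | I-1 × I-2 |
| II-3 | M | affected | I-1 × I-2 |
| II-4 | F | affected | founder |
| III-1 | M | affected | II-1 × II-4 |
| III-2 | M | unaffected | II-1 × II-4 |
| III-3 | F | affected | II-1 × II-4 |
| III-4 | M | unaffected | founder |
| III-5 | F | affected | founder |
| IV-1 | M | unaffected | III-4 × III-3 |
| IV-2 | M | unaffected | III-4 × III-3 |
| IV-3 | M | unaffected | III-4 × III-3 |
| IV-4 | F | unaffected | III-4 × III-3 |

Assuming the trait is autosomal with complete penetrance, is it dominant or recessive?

II-1 and II-4 are both affected yet have an unaffected child III-2. Under a recessive model two affected parents are homozygous and every child would be affected, so the trait cannot be recessive.

dominant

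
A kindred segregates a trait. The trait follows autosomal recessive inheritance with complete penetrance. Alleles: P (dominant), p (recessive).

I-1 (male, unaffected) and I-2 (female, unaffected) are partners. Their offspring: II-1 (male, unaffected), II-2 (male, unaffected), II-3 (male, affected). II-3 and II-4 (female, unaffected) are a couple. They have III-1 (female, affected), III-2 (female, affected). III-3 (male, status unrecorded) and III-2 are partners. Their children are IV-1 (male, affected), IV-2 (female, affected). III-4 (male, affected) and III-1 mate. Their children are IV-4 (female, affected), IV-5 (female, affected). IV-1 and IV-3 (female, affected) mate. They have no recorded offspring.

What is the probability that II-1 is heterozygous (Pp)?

I-1 is unaffected so carries P and passed p to II-3 (pp), so I-1 is Pp.
I-2 is unaffected so carries P and passed p to II-3 (pp), so I-2 is Pp.
Their cross gives offspring ratios 1/4 PP : 1/2 Pp : 1/4 pp. Conditioning on II-1 being unaffected, P(Pp) = 1/2 / 3/4 = 2/3.

2/3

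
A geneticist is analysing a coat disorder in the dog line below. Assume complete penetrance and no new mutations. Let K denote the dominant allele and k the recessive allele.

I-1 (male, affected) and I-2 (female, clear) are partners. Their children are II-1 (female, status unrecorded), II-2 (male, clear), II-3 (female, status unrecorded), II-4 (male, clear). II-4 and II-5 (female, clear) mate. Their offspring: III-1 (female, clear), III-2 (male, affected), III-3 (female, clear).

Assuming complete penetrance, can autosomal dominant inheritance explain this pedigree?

Under autosomal dominant, III-2 (affected, male) cannot arise from II-4 (clear) × II-5 (clear).

No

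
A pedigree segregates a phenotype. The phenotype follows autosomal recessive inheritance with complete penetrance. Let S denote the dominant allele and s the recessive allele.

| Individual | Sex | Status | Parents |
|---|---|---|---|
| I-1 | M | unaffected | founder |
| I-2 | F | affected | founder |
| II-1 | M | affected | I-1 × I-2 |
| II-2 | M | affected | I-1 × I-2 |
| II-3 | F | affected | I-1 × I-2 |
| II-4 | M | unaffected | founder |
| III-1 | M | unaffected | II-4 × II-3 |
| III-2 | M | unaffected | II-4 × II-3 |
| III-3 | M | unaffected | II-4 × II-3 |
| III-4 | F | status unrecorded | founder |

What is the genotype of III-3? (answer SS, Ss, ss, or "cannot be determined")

Ss

From phenotype alone, III-3 is SS or Ss.
III-3 is unaffected so carries S and received s from II-3 (ss), so III-3 is Ss.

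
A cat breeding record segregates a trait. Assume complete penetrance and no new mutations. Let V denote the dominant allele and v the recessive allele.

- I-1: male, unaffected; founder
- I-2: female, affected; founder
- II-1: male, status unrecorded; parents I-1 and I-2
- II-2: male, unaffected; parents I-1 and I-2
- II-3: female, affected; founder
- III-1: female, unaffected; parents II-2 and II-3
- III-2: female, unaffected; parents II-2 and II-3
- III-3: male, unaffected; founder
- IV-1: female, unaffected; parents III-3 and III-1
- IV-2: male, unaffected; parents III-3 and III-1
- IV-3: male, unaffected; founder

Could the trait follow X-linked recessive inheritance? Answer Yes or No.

Under X-linked recessive, II-2 (unaffected, male) cannot arise from I-1 (unaffected) × I-2 (affected).

No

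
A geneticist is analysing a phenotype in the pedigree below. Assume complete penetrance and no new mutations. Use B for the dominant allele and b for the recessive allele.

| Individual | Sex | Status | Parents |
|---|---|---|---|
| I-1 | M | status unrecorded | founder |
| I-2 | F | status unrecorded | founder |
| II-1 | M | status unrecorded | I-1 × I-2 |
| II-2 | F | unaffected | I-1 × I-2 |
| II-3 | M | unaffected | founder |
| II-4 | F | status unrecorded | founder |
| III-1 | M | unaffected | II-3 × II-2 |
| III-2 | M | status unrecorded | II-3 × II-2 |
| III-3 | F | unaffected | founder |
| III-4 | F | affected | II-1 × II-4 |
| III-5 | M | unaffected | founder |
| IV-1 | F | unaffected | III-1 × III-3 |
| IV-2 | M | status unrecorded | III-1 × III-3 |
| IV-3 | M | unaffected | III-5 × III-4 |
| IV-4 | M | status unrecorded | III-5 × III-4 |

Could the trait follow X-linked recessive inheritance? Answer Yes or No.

Under X-linked recessive, IV-3 (unaffected, male) cannot arise from III-5 (unaffected) × III-4 (affected).

No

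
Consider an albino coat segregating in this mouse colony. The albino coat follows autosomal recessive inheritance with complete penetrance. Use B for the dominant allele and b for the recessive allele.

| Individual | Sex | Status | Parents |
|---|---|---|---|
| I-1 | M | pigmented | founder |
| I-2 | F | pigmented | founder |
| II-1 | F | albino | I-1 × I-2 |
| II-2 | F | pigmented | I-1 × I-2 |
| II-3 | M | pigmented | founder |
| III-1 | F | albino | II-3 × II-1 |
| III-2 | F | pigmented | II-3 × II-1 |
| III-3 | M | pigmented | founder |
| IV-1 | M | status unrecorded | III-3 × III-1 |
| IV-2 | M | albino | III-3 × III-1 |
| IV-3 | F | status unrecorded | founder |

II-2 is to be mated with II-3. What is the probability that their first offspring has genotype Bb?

I-1 is pigmented so carries B and passed b to II-1 (bb), so I-1 is Bb.
I-2 is pigmented so carries B and passed b to II-1 (bb), so I-2 is Bb.
II-2 is a pigmented offspring of I-1 (Bb) × I-2 (Bb), whose cross gives 1/4 BB : 1/2 Bb : 1/4 bb; conditioning on being pigmented, II-2 is BB with probability 1/3, Bb with probability 2/3.
II-3 is pigmented so carries B and passed b to III-1 (bb), so II-3 is Bb.
Summing over parental genotype combinations, P(offspring has genotype Bb) = 1/3·1/2 + 2/3·1/2 = 1/2.

1/2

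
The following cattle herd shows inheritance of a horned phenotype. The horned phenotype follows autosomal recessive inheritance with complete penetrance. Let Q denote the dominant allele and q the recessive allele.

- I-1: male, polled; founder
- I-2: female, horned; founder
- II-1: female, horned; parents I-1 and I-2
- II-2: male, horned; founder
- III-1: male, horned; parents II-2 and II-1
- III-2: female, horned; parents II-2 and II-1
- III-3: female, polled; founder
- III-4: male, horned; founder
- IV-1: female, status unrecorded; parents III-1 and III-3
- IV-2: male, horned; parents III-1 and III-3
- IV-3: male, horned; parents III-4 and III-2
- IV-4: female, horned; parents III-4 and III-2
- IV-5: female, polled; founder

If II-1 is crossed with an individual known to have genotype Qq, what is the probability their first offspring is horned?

II-1 is horned, so II-1 is qq.
The cross gives 1/2 Qq : 1/2 qq, so P(offspring is horned) = 1/2.

1/2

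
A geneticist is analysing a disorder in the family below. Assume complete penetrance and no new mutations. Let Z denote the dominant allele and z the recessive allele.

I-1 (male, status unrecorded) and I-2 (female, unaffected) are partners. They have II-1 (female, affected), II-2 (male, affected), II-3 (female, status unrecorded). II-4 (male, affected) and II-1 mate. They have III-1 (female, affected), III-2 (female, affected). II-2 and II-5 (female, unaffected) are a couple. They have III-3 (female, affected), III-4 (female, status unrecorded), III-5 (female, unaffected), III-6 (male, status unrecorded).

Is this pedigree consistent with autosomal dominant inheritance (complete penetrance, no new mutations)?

A consistent assignment under autosomal dominant exists: I-1 ZZ, I-2 zz, II-1 Zz, II-2 Zz, II-3 Zz, II-4 ZZ, II-5 zz, III-1 ZZ, III-2 ZZ, III-3 Zz, III-4 Zz, III-5 zz, III-6 Zz.
In this assignment every recorded phenotype matches its genotype and every non-founder's genotype is obtainable from its parents' genotypes, so the pedigree is consistent.

Yes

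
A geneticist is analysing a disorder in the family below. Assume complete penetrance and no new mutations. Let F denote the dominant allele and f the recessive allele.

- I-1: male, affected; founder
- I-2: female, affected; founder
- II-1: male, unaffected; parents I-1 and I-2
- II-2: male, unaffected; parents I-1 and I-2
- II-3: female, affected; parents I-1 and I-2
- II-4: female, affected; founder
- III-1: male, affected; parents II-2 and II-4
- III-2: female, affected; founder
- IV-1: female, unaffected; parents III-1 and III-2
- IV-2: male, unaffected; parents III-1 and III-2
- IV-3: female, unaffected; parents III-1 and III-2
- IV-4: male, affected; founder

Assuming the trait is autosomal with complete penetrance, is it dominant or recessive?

I-1 and I-2 are both affected yet have an unaffected child II-1. Under a recessive model two affected parents are homozygous and every child would be affected, so the trait cannot be recessive.

dominant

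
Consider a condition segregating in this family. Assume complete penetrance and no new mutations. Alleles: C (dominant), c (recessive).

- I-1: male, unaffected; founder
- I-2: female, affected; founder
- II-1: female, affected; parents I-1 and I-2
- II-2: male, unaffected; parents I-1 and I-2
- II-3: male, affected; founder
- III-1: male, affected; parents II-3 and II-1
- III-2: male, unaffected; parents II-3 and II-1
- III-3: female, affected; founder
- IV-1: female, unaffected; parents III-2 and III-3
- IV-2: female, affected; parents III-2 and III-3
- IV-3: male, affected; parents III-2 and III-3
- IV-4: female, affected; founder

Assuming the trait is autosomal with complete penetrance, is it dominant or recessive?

dominant

II-3 and II-1 are both affected yet have an unaffected child III-2. Under a recessive model two affected parents are homozygous and every child would be affected, so the trait cannot be recessive.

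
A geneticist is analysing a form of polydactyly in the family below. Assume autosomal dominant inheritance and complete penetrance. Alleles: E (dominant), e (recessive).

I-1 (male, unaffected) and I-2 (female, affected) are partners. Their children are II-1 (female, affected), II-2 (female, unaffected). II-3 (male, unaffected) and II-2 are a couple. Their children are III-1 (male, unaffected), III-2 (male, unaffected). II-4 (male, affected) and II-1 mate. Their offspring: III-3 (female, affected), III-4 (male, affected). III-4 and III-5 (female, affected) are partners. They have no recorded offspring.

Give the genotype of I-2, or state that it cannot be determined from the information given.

From phenotype alone, I-2 is EE or Ee.
I-2 is affected so carries E and passed e to II-2 (ee), so I-2 is Ee.

Ee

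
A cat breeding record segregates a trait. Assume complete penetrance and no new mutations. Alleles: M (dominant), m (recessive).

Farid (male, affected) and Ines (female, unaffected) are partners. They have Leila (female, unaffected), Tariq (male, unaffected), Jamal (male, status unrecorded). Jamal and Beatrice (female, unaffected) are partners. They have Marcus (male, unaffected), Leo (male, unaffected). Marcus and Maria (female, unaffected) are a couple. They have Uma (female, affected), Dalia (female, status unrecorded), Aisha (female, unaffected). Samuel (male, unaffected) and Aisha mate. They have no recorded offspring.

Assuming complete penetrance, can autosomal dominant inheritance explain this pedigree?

No

Under autosomal dominant, Uma (affected, female) cannot arise from Marcus (unaffected) × Maria (unaffected).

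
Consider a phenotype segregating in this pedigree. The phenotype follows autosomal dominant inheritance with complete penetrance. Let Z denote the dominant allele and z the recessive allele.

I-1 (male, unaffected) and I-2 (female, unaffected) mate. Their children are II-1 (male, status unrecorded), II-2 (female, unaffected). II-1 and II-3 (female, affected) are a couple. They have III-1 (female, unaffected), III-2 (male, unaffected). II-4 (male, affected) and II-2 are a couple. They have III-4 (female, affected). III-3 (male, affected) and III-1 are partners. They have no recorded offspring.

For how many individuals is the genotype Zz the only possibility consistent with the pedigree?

Obligate heterozygotes: II-3 is affected so carries Z and passed z to III-1 (zz), so II-3 is Zz; III-4 is affected so carries Z and received z from II-2 (zz), so III-4 is Zz.
Every other individual is either homozygous by phenotype or has at least one consistent homozygous assignment, so the count is 2.

2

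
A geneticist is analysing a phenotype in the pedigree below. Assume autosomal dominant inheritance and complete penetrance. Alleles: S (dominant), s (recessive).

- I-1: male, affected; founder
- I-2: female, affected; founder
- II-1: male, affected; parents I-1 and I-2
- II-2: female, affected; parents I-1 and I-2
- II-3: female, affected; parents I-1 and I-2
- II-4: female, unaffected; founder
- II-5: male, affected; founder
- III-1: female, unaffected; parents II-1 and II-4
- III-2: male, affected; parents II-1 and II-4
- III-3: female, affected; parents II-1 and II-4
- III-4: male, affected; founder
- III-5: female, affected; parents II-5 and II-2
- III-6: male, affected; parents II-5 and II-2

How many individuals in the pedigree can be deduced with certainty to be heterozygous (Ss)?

3

Obligate heterozygotes: II-1 is affected so carries S and passed s to III-1 (ss), so II-1 is Ss; III-2 is affected so carries S and received s from II-4 (ss), so III-2 is Ss; III-3 is affected so carries S and received s from II-4 (ss), so III-3 is Ss.
Every other individual is either homozygous by phenotype or has at least one consistent homozygous assignment, so the count is 3.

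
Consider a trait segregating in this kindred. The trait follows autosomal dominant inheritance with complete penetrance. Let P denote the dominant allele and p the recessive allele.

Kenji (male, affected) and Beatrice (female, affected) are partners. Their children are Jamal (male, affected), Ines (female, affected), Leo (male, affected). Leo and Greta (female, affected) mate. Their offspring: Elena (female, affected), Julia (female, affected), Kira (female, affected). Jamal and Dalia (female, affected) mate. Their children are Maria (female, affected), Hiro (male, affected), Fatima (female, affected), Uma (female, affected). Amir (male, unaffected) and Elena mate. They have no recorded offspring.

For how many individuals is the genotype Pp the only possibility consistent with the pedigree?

0

No individual's genotype is forced to Pp by the pedigree, so the count is 0.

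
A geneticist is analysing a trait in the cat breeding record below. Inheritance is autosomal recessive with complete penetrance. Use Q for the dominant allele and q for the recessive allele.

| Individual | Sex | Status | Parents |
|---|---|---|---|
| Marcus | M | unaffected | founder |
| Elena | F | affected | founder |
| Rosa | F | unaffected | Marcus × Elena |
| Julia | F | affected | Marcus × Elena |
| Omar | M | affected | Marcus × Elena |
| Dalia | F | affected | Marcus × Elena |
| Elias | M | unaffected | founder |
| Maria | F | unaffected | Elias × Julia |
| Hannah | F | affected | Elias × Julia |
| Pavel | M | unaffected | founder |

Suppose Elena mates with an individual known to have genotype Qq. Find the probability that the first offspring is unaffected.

1/2

Elena is affected, so Elena is qq.
The cross gives 1/2 Qq : 1/2 qq, so P(offspring is unaffected) = 1/2.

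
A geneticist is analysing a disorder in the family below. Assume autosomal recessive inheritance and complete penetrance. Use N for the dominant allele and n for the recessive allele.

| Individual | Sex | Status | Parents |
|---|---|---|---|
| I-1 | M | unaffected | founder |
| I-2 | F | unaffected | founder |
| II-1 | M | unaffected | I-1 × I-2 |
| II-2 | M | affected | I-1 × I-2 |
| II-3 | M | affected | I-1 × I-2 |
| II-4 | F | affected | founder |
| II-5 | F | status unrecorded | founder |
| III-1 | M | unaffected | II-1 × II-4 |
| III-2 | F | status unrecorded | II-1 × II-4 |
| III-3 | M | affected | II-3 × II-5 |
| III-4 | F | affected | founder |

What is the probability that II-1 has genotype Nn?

1/2

I-1 is unaffected so carries N and passed n to II-2 (nn), so I-1 is Nn.
I-2 is unaffected so carries N and passed n to II-2 (nn), so I-2 is Nn.
Their cross gives offspring ratios 1/4 NN : 1/2 Nn : 1/4 nn. Conditioning on II-1 being unaffected, P(Nn) = 1/2 / 3/4 = 2/3 before taking II-1's own offspring into account.
II-4 is affected, so II-4 is nn.
Now use II-1's offspring. Probability of each recorded status — unaffected son III-1: 1/2 if II-1 is Nn, 1 if NN. (III-2: equally likely either way, so uninformative.)
Bayes: P(Nn) = 2/3·1/2 / (2/3·1/2 + 1/3·1) = 1/2.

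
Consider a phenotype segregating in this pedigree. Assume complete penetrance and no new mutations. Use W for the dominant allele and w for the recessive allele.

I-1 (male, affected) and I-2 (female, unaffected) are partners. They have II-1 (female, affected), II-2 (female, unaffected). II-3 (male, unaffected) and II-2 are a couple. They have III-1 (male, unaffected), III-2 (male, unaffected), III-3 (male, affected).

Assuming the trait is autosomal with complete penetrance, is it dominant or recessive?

recessive

II-3 and II-2 are both unaffected yet have an affected child III-3. Under dominance, an affected child requires at least one affected parent, so the trait cannot be dominant.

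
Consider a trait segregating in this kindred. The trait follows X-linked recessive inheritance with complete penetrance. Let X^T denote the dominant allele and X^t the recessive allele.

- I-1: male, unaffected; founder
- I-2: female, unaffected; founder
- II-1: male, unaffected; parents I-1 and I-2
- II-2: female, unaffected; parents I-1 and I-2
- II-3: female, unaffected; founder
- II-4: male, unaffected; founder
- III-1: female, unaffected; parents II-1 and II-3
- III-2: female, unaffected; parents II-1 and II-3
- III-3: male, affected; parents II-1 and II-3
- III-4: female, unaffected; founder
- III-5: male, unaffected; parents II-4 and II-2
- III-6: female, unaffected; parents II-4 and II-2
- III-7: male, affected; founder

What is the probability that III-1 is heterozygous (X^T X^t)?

II-1 is unaffected, so II-1 is X^T Y.
II-3 is unaffected so carries T and passed t to III-3 (X^t Y), so II-3 is X^T X^t.
Their cross gives offspring ratios 1/2 X^T X^T : 1/2 X^T X^t. Conditioning on III-1 being unaffected, P(X^T X^t) = 1/2 / 1 = 1/2.

1/2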